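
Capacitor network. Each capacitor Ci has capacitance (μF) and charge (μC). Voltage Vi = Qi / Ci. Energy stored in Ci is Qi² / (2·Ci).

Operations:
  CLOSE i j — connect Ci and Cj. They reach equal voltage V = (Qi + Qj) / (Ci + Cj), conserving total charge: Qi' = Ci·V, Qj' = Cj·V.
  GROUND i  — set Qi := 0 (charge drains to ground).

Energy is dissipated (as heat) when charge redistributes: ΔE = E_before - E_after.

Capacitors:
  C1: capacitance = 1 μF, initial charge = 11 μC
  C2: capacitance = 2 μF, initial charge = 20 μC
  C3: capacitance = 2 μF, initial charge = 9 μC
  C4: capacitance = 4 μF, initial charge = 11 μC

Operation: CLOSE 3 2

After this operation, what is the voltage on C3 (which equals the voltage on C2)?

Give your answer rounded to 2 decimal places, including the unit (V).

Initial: C1(1μF, Q=11μC, V=11.00V), C2(2μF, Q=20μC, V=10.00V), C3(2μF, Q=9μC, V=4.50V), C4(4μF, Q=11μC, V=2.75V)
Op 1: CLOSE 3-2: Q_total=29.00, C_total=4.00, V=7.25; Q3=14.50, Q2=14.50; dissipated=15.125

Answer: 7.25 V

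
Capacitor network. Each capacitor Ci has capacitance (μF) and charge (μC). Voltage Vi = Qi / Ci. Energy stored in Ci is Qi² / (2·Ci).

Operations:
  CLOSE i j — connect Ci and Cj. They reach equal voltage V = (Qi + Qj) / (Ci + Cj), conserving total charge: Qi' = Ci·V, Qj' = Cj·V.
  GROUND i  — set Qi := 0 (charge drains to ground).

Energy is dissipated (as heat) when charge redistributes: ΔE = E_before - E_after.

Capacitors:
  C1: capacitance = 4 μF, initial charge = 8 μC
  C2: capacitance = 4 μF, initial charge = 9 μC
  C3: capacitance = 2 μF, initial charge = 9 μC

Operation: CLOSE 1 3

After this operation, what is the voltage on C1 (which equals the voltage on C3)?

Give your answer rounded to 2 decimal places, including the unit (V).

Initial: C1(4μF, Q=8μC, V=2.00V), C2(4μF, Q=9μC, V=2.25V), C3(2μF, Q=9μC, V=4.50V)
Op 1: CLOSE 1-3: Q_total=17.00, C_total=6.00, V=2.83; Q1=11.33, Q3=5.67; dissipated=4.167

Answer: 2.83 V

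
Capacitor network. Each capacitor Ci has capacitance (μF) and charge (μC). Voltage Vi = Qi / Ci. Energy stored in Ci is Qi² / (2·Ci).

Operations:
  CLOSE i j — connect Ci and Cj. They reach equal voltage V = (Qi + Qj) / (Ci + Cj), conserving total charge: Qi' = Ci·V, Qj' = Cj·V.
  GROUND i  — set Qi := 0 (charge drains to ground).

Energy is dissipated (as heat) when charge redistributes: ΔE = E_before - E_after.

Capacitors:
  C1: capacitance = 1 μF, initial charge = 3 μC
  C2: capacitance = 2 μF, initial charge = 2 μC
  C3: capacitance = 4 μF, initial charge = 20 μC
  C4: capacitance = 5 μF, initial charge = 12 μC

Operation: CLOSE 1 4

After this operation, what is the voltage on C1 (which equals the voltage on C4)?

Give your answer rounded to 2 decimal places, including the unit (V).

Answer: 2.50 V

Derivation:
Initial: C1(1μF, Q=3μC, V=3.00V), C2(2μF, Q=2μC, V=1.00V), C3(4μF, Q=20μC, V=5.00V), C4(5μF, Q=12μC, V=2.40V)
Op 1: CLOSE 1-4: Q_total=15.00, C_total=6.00, V=2.50; Q1=2.50, Q4=12.50; dissipated=0.150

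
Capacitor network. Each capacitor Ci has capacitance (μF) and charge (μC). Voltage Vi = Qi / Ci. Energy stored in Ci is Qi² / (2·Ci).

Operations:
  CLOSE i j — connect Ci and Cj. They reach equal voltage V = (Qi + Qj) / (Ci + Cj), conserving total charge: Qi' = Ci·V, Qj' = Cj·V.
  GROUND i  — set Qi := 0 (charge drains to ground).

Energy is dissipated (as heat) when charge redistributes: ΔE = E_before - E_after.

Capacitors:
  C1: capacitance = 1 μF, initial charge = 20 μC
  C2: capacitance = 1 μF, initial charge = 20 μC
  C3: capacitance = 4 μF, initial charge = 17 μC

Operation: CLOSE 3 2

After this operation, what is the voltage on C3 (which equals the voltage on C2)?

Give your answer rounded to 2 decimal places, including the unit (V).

Answer: 7.40 V

Derivation:
Initial: C1(1μF, Q=20μC, V=20.00V), C2(1μF, Q=20μC, V=20.00V), C3(4μF, Q=17μC, V=4.25V)
Op 1: CLOSE 3-2: Q_total=37.00, C_total=5.00, V=7.40; Q3=29.60, Q2=7.40; dissipated=99.225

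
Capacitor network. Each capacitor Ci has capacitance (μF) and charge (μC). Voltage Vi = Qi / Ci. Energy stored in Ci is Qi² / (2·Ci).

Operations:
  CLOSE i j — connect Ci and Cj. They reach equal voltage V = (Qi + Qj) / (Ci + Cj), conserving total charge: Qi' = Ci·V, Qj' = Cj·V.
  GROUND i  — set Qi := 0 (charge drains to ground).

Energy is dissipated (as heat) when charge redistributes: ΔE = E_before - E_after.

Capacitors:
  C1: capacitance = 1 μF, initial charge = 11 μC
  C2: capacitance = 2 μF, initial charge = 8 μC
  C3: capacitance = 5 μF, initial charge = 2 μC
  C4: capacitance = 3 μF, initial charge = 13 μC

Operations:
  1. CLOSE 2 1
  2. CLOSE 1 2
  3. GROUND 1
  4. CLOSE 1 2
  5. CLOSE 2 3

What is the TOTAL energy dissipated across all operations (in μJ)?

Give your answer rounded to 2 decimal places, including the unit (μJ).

Answer: 60.19 μJ

Derivation:
Initial: C1(1μF, Q=11μC, V=11.00V), C2(2μF, Q=8μC, V=4.00V), C3(5μF, Q=2μC, V=0.40V), C4(3μF, Q=13μC, V=4.33V)
Op 1: CLOSE 2-1: Q_total=19.00, C_total=3.00, V=6.33; Q2=12.67, Q1=6.33; dissipated=16.333
Op 2: CLOSE 1-2: Q_total=19.00, C_total=3.00, V=6.33; Q1=6.33, Q2=12.67; dissipated=0.000
Op 3: GROUND 1: Q1=0; energy lost=20.056
Op 4: CLOSE 1-2: Q_total=12.67, C_total=3.00, V=4.22; Q1=4.22, Q2=8.44; dissipated=13.370
Op 5: CLOSE 2-3: Q_total=10.44, C_total=7.00, V=1.49; Q2=2.98, Q3=7.46; dissipated=10.435
Total dissipated: 60.195 μJ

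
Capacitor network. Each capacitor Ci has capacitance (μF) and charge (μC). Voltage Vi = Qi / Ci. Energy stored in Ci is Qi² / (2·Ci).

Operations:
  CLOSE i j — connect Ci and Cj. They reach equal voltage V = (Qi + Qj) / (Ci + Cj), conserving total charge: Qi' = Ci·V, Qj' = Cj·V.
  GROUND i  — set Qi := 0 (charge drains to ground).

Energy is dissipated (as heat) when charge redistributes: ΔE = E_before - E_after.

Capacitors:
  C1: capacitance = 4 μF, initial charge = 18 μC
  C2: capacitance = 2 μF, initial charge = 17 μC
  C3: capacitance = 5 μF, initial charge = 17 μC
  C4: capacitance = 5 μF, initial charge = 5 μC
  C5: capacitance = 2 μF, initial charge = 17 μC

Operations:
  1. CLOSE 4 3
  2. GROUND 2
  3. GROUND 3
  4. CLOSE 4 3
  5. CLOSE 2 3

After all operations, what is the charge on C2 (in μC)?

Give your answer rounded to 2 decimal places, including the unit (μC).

Initial: C1(4μF, Q=18μC, V=4.50V), C2(2μF, Q=17μC, V=8.50V), C3(5μF, Q=17μC, V=3.40V), C4(5μF, Q=5μC, V=1.00V), C5(2μF, Q=17μC, V=8.50V)
Op 1: CLOSE 4-3: Q_total=22.00, C_total=10.00, V=2.20; Q4=11.00, Q3=11.00; dissipated=7.200
Op 2: GROUND 2: Q2=0; energy lost=72.250
Op 3: GROUND 3: Q3=0; energy lost=12.100
Op 4: CLOSE 4-3: Q_total=11.00, C_total=10.00, V=1.10; Q4=5.50, Q3=5.50; dissipated=6.050
Op 5: CLOSE 2-3: Q_total=5.50, C_total=7.00, V=0.79; Q2=1.57, Q3=3.93; dissipated=0.864
Final charges: Q1=18.00, Q2=1.57, Q3=3.93, Q4=5.50, Q5=17.00

Answer: 1.57 μC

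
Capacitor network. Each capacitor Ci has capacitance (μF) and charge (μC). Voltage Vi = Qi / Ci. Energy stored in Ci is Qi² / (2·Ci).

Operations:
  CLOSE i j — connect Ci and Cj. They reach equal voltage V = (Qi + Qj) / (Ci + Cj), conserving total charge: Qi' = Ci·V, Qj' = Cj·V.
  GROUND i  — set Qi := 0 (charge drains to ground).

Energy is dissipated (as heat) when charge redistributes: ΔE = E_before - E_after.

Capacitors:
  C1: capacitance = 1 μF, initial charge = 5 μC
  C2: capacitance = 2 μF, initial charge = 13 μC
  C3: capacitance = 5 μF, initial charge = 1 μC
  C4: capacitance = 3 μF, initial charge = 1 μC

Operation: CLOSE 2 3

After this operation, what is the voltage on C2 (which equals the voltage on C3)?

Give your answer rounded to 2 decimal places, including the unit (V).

Initial: C1(1μF, Q=5μC, V=5.00V), C2(2μF, Q=13μC, V=6.50V), C3(5μF, Q=1μC, V=0.20V), C4(3μF, Q=1μC, V=0.33V)
Op 1: CLOSE 2-3: Q_total=14.00, C_total=7.00, V=2.00; Q2=4.00, Q3=10.00; dissipated=28.350

Answer: 2.00 V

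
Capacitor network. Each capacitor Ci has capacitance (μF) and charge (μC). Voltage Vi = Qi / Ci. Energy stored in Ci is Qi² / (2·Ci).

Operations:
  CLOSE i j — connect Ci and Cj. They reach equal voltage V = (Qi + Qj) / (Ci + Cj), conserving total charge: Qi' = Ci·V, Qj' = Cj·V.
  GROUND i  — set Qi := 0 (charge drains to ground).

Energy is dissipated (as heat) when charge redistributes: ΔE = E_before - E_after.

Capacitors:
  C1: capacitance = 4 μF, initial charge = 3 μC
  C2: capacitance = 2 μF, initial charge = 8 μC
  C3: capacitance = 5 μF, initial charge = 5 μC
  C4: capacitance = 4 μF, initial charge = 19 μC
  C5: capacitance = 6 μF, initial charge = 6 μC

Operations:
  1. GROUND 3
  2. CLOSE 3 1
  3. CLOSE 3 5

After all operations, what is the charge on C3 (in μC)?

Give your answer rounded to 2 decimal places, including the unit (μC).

Initial: C1(4μF, Q=3μC, V=0.75V), C2(2μF, Q=8μC, V=4.00V), C3(5μF, Q=5μC, V=1.00V), C4(4μF, Q=19μC, V=4.75V), C5(6μF, Q=6μC, V=1.00V)
Op 1: GROUND 3: Q3=0; energy lost=2.500
Op 2: CLOSE 3-1: Q_total=3.00, C_total=9.00, V=0.33; Q3=1.67, Q1=1.33; dissipated=0.625
Op 3: CLOSE 3-5: Q_total=7.67, C_total=11.00, V=0.70; Q3=3.48, Q5=4.18; dissipated=0.606
Final charges: Q1=1.33, Q2=8.00, Q3=3.48, Q4=19.00, Q5=4.18

Answer: 3.48 μC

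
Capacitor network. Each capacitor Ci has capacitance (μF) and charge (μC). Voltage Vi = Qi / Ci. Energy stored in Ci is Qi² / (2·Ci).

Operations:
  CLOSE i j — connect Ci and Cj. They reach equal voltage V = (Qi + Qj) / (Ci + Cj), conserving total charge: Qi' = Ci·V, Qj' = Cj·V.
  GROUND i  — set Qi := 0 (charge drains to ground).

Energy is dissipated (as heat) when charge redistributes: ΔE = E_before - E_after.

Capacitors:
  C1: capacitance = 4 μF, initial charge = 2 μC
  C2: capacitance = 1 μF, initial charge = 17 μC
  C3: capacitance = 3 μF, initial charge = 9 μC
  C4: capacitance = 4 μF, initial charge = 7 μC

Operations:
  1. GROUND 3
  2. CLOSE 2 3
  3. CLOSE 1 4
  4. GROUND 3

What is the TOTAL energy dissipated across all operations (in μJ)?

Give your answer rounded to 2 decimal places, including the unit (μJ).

Answer: 150.53 μJ

Derivation:
Initial: C1(4μF, Q=2μC, V=0.50V), C2(1μF, Q=17μC, V=17.00V), C3(3μF, Q=9μC, V=3.00V), C4(4μF, Q=7μC, V=1.75V)
Op 1: GROUND 3: Q3=0; energy lost=13.500
Op 2: CLOSE 2-3: Q_total=17.00, C_total=4.00, V=4.25; Q2=4.25, Q3=12.75; dissipated=108.375
Op 3: CLOSE 1-4: Q_total=9.00, C_total=8.00, V=1.12; Q1=4.50, Q4=4.50; dissipated=1.562
Op 4: GROUND 3: Q3=0; energy lost=27.094
Total dissipated: 150.531 μJ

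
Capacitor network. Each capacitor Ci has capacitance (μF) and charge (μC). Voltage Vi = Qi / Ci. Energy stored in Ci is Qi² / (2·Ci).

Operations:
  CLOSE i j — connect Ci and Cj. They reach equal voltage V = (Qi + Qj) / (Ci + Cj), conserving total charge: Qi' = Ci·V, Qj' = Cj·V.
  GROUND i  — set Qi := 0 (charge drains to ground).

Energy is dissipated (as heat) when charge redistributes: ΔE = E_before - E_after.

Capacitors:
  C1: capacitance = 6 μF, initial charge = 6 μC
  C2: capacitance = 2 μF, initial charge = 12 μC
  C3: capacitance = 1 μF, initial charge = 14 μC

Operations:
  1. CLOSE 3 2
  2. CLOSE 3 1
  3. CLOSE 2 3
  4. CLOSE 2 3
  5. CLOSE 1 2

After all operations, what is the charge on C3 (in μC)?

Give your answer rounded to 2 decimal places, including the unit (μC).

Answer: 6.48 μC

Derivation:
Initial: C1(6μF, Q=6μC, V=1.00V), C2(2μF, Q=12μC, V=6.00V), C3(1μF, Q=14μC, V=14.00V)
Op 1: CLOSE 3-2: Q_total=26.00, C_total=3.00, V=8.67; Q3=8.67, Q2=17.33; dissipated=21.333
Op 2: CLOSE 3-1: Q_total=14.67, C_total=7.00, V=2.10; Q3=2.10, Q1=12.57; dissipated=25.190
Op 3: CLOSE 2-3: Q_total=19.43, C_total=3.00, V=6.48; Q2=12.95, Q3=6.48; dissipated=14.395
Op 4: CLOSE 2-3: Q_total=19.43, C_total=3.00, V=6.48; Q2=12.95, Q3=6.48; dissipated=0.000
Op 5: CLOSE 1-2: Q_total=25.52, C_total=8.00, V=3.19; Q1=19.14, Q2=6.38; dissipated=14.395
Final charges: Q1=19.14, Q2=6.38, Q3=6.48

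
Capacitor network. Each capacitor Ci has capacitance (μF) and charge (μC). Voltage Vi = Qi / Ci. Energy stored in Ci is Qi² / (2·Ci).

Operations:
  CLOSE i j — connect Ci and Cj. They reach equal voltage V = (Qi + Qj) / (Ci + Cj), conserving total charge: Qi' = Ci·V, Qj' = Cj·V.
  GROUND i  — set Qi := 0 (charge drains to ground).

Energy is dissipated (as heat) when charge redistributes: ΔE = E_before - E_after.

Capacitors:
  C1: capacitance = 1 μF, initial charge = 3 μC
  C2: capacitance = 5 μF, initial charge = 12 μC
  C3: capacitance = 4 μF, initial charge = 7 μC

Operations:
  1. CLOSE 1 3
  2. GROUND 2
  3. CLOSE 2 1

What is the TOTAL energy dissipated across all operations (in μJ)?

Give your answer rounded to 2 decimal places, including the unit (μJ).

Initial: C1(1μF, Q=3μC, V=3.00V), C2(5μF, Q=12μC, V=2.40V), C3(4μF, Q=7μC, V=1.75V)
Op 1: CLOSE 1-3: Q_total=10.00, C_total=5.00, V=2.00; Q1=2.00, Q3=8.00; dissipated=0.625
Op 2: GROUND 2: Q2=0; energy lost=14.400
Op 3: CLOSE 2-1: Q_total=2.00, C_total=6.00, V=0.33; Q2=1.67, Q1=0.33; dissipated=1.667
Total dissipated: 16.692 μJ

Answer: 16.69 μJ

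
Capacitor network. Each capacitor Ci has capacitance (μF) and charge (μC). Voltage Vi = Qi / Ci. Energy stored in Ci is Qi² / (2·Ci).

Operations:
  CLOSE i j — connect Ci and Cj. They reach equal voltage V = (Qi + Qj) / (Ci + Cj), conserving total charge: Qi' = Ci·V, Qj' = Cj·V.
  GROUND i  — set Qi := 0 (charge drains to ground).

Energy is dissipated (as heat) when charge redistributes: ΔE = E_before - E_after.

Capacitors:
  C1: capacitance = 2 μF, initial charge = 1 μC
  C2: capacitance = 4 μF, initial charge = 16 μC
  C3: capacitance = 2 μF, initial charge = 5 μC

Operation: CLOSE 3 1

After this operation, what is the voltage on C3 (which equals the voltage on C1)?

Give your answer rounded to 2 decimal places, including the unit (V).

Initial: C1(2μF, Q=1μC, V=0.50V), C2(4μF, Q=16μC, V=4.00V), C3(2μF, Q=5μC, V=2.50V)
Op 1: CLOSE 3-1: Q_total=6.00, C_total=4.00, V=1.50; Q3=3.00, Q1=3.00; dissipated=2.000

Answer: 1.50 V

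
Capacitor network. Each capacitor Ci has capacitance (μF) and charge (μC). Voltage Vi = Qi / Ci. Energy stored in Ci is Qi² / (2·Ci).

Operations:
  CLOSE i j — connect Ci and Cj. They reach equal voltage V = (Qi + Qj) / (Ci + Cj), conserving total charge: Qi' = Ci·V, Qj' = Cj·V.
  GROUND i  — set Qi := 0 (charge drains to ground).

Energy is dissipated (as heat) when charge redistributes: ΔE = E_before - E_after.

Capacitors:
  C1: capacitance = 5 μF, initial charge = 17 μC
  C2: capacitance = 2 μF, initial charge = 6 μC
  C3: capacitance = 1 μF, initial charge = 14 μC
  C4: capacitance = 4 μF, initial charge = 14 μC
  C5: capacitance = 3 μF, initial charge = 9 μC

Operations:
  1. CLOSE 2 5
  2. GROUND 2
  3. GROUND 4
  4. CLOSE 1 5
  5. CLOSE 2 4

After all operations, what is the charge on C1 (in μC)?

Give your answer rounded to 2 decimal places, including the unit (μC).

Answer: 16.25 μC

Derivation:
Initial: C1(5μF, Q=17μC, V=3.40V), C2(2μF, Q=6μC, V=3.00V), C3(1μF, Q=14μC, V=14.00V), C4(4μF, Q=14μC, V=3.50V), C5(3μF, Q=9μC, V=3.00V)
Op 1: CLOSE 2-5: Q_total=15.00, C_total=5.00, V=3.00; Q2=6.00, Q5=9.00; dissipated=0.000
Op 2: GROUND 2: Q2=0; energy lost=9.000
Op 3: GROUND 4: Q4=0; energy lost=24.500
Op 4: CLOSE 1-5: Q_total=26.00, C_total=8.00, V=3.25; Q1=16.25, Q5=9.75; dissipated=0.150
Op 5: CLOSE 2-4: Q_total=0.00, C_total=6.00, V=0.00; Q2=0.00, Q4=0.00; dissipated=0.000
Final charges: Q1=16.25, Q2=0.00, Q3=14.00, Q4=0.00, Q5=9.75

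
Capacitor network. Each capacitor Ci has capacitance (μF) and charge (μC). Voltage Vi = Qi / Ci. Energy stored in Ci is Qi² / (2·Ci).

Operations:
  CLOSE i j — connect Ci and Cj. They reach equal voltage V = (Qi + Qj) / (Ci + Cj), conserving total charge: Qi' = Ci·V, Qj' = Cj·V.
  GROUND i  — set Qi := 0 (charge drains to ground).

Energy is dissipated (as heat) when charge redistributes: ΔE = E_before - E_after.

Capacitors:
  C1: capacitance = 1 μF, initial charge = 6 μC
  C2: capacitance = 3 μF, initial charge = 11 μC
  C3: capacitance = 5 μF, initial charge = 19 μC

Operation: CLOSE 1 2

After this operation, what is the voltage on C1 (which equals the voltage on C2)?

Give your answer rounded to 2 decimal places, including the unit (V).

Initial: C1(1μF, Q=6μC, V=6.00V), C2(3μF, Q=11μC, V=3.67V), C3(5μF, Q=19μC, V=3.80V)
Op 1: CLOSE 1-2: Q_total=17.00, C_total=4.00, V=4.25; Q1=4.25, Q2=12.75; dissipated=2.042

Answer: 4.25 V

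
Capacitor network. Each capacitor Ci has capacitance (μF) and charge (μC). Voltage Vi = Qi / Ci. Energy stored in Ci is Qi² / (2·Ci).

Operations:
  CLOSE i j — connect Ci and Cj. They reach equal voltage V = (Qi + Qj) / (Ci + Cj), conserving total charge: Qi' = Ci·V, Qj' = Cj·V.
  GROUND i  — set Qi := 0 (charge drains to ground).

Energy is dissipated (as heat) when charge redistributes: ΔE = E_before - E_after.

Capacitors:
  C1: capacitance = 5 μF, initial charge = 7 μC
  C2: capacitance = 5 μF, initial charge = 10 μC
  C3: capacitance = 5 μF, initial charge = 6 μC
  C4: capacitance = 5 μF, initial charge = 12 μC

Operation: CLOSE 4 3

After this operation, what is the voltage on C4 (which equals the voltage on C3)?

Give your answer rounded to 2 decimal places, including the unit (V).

Initial: C1(5μF, Q=7μC, V=1.40V), C2(5μF, Q=10μC, V=2.00V), C3(5μF, Q=6μC, V=1.20V), C4(5μF, Q=12μC, V=2.40V)
Op 1: CLOSE 4-3: Q_total=18.00, C_total=10.00, V=1.80; Q4=9.00, Q3=9.00; dissipated=1.800

Answer: 1.80 V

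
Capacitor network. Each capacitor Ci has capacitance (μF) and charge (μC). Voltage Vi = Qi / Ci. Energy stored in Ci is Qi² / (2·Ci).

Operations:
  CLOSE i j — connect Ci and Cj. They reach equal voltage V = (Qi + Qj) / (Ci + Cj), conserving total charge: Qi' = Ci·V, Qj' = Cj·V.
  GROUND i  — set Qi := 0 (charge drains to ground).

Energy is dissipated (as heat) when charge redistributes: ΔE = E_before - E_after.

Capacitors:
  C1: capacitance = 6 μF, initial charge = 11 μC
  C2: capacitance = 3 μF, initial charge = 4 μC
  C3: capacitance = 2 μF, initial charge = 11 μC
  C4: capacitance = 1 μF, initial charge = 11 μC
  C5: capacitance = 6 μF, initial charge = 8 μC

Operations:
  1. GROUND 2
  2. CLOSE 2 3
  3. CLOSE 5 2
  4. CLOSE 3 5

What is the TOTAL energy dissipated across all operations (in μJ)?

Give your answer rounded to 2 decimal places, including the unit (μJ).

Answer: 21.82 μJ

Derivation:
Initial: C1(6μF, Q=11μC, V=1.83V), C2(3μF, Q=4μC, V=1.33V), C3(2μF, Q=11μC, V=5.50V), C4(1μF, Q=11μC, V=11.00V), C5(6μF, Q=8μC, V=1.33V)
Op 1: GROUND 2: Q2=0; energy lost=2.667
Op 2: CLOSE 2-3: Q_total=11.00, C_total=5.00, V=2.20; Q2=6.60, Q3=4.40; dissipated=18.150
Op 3: CLOSE 5-2: Q_total=14.60, C_total=9.00, V=1.62; Q5=9.73, Q2=4.87; dissipated=0.751
Op 4: CLOSE 3-5: Q_total=14.13, C_total=8.00, V=1.77; Q3=3.53, Q5=10.60; dissipated=0.250
Total dissipated: 21.818 μJ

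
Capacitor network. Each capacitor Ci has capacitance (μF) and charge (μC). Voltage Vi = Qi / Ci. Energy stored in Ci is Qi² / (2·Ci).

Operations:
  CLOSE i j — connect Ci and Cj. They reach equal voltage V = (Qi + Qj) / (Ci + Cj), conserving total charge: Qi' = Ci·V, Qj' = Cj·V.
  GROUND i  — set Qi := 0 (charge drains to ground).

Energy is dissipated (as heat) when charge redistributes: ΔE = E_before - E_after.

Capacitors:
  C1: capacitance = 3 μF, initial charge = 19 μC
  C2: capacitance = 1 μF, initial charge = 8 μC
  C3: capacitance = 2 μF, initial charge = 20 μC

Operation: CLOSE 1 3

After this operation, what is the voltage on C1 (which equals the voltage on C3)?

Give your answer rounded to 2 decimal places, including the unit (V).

Initial: C1(3μF, Q=19μC, V=6.33V), C2(1μF, Q=8μC, V=8.00V), C3(2μF, Q=20μC, V=10.00V)
Op 1: CLOSE 1-3: Q_total=39.00, C_total=5.00, V=7.80; Q1=23.40, Q3=15.60; dissipated=8.067

Answer: 7.80 V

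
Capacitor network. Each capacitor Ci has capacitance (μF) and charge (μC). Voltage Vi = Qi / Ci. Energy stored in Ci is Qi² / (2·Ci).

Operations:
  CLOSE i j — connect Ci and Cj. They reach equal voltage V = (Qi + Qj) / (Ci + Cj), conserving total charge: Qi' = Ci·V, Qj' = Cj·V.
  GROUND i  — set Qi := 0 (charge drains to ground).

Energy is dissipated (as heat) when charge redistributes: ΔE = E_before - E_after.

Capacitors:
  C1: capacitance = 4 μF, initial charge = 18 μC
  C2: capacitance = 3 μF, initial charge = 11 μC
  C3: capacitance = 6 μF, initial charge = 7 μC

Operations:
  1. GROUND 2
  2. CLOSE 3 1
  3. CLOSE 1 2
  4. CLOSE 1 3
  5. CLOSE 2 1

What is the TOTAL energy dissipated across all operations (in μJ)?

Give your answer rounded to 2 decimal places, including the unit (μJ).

Initial: C1(4μF, Q=18μC, V=4.50V), C2(3μF, Q=11μC, V=3.67V), C3(6μF, Q=7μC, V=1.17V)
Op 1: GROUND 2: Q2=0; energy lost=20.167
Op 2: CLOSE 3-1: Q_total=25.00, C_total=10.00, V=2.50; Q3=15.00, Q1=10.00; dissipated=13.333
Op 3: CLOSE 1-2: Q_total=10.00, C_total=7.00, V=1.43; Q1=5.71, Q2=4.29; dissipated=5.357
Op 4: CLOSE 1-3: Q_total=20.71, C_total=10.00, V=2.07; Q1=8.29, Q3=12.43; dissipated=1.378
Op 5: CLOSE 2-1: Q_total=12.57, C_total=7.00, V=1.80; Q2=5.39, Q1=7.18; dissipated=0.354
Total dissipated: 40.589 μJ

Answer: 40.59 μJ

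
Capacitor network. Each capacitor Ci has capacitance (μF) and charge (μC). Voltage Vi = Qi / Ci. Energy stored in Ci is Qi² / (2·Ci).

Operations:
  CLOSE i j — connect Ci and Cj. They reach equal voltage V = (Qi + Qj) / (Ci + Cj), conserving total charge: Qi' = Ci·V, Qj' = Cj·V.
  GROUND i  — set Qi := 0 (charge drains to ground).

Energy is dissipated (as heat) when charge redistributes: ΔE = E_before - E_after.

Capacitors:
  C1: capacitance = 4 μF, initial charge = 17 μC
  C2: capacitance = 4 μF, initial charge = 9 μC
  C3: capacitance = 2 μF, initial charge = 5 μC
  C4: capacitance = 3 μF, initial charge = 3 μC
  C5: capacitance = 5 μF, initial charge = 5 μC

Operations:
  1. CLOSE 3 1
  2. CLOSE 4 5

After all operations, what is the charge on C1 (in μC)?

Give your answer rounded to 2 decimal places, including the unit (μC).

Initial: C1(4μF, Q=17μC, V=4.25V), C2(4μF, Q=9μC, V=2.25V), C3(2μF, Q=5μC, V=2.50V), C4(3μF, Q=3μC, V=1.00V), C5(5μF, Q=5μC, V=1.00V)
Op 1: CLOSE 3-1: Q_total=22.00, C_total=6.00, V=3.67; Q3=7.33, Q1=14.67; dissipated=2.042
Op 2: CLOSE 4-5: Q_total=8.00, C_total=8.00, V=1.00; Q4=3.00, Q5=5.00; dissipated=0.000
Final charges: Q1=14.67, Q2=9.00, Q3=7.33, Q4=3.00, Q5=5.00

Answer: 14.67 μC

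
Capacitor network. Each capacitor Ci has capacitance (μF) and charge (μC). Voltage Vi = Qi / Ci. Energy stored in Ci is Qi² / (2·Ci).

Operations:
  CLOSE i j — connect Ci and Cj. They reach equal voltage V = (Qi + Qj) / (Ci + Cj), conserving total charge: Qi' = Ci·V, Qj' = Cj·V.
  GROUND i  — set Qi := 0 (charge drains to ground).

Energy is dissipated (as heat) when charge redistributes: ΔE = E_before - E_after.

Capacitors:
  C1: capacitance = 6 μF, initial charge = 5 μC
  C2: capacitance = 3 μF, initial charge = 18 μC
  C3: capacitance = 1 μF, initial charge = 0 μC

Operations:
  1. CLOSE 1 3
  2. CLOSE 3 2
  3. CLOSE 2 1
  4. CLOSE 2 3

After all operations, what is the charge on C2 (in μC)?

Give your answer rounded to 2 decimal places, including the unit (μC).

Initial: C1(6μF, Q=5μC, V=0.83V), C2(3μF, Q=18μC, V=6.00V), C3(1μF, Q=0μC, V=0.00V)
Op 1: CLOSE 1-3: Q_total=5.00, C_total=7.00, V=0.71; Q1=4.29, Q3=0.71; dissipated=0.298
Op 2: CLOSE 3-2: Q_total=18.71, C_total=4.00, V=4.68; Q3=4.68, Q2=14.04; dissipated=10.477
Op 3: CLOSE 2-1: Q_total=18.32, C_total=9.00, V=2.04; Q2=6.11, Q1=12.21; dissipated=15.716
Op 4: CLOSE 2-3: Q_total=10.79, C_total=4.00, V=2.70; Q2=8.09, Q3=2.70; dissipated=2.619
Final charges: Q1=12.21, Q2=8.09, Q3=2.70

Answer: 8.09 μC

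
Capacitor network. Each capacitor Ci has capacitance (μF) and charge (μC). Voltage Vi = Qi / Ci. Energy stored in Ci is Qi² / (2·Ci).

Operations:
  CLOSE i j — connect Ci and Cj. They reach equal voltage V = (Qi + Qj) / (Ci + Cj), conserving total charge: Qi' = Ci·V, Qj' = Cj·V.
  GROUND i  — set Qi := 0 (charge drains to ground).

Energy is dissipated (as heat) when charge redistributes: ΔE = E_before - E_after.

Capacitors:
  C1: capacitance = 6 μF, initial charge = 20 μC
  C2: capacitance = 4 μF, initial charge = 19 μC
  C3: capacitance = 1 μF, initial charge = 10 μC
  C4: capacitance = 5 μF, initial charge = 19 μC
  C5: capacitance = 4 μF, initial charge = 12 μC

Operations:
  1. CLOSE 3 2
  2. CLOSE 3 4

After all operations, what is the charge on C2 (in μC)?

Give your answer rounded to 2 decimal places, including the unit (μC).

Initial: C1(6μF, Q=20μC, V=3.33V), C2(4μF, Q=19μC, V=4.75V), C3(1μF, Q=10μC, V=10.00V), C4(5μF, Q=19μC, V=3.80V), C5(4μF, Q=12μC, V=3.00V)
Op 1: CLOSE 3-2: Q_total=29.00, C_total=5.00, V=5.80; Q3=5.80, Q2=23.20; dissipated=11.025
Op 2: CLOSE 3-4: Q_total=24.80, C_total=6.00, V=4.13; Q3=4.13, Q4=20.67; dissipated=1.667
Final charges: Q1=20.00, Q2=23.20, Q3=4.13, Q4=20.67, Q5=12.00

Answer: 23.20 μC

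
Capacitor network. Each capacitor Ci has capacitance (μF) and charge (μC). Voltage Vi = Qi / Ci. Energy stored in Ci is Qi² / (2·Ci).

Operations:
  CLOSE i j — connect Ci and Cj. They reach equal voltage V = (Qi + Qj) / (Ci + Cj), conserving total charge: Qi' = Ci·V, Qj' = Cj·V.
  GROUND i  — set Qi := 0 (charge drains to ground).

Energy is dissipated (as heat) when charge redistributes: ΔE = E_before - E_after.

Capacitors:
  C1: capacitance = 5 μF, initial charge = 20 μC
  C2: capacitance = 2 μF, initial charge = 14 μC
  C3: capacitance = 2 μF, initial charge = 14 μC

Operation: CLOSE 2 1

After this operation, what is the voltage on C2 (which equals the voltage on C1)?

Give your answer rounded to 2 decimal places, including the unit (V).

Answer: 4.86 V

Derivation:
Initial: C1(5μF, Q=20μC, V=4.00V), C2(2μF, Q=14μC, V=7.00V), C3(2μF, Q=14μC, V=7.00V)
Op 1: CLOSE 2-1: Q_total=34.00, C_total=7.00, V=4.86; Q2=9.71, Q1=24.29; dissipated=6.429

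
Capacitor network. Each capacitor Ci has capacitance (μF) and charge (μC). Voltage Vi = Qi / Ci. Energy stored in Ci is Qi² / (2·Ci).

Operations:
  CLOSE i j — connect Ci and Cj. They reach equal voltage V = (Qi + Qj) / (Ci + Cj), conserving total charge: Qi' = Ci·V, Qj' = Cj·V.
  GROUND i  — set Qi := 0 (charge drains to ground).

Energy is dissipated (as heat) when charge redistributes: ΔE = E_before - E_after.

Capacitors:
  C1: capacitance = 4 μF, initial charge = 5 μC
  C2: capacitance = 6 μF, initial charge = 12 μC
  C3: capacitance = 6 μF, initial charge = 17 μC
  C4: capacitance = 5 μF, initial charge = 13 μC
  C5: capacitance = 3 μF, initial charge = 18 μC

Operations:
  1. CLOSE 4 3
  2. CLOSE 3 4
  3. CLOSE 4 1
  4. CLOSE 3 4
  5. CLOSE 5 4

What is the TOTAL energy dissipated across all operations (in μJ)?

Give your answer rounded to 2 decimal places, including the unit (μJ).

Initial: C1(4μF, Q=5μC, V=1.25V), C2(6μF, Q=12μC, V=2.00V), C3(6μF, Q=17μC, V=2.83V), C4(5μF, Q=13μC, V=2.60V), C5(3μF, Q=18μC, V=6.00V)
Op 1: CLOSE 4-3: Q_total=30.00, C_total=11.00, V=2.73; Q4=13.64, Q3=16.36; dissipated=0.074
Op 2: CLOSE 3-4: Q_total=30.00, C_total=11.00, V=2.73; Q3=16.36, Q4=13.64; dissipated=0.000
Op 3: CLOSE 4-1: Q_total=18.64, C_total=9.00, V=2.07; Q4=10.35, Q1=8.28; dissipated=2.425
Op 4: CLOSE 3-4: Q_total=26.72, C_total=11.00, V=2.43; Q3=14.57, Q4=12.14; dissipated=0.588
Op 5: CLOSE 5-4: Q_total=30.14, C_total=8.00, V=3.77; Q5=11.30, Q4=18.84; dissipated=11.956
Total dissipated: 15.043 μJ

Answer: 15.04 μJ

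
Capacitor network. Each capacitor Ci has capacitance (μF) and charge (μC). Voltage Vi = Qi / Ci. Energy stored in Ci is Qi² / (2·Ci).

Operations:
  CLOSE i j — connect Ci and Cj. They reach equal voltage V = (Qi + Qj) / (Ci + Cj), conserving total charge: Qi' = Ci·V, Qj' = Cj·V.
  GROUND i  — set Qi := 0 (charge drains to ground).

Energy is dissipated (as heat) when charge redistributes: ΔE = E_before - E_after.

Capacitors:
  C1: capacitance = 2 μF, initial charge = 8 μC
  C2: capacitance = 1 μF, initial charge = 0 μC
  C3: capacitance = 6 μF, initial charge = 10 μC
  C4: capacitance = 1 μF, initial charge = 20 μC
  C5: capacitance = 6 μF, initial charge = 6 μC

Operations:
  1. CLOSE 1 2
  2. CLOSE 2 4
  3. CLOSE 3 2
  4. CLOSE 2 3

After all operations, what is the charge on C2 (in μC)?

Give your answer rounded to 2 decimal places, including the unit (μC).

Answer: 3.05 μC

Derivation:
Initial: C1(2μF, Q=8μC, V=4.00V), C2(1μF, Q=0μC, V=0.00V), C3(6μF, Q=10μC, V=1.67V), C4(1μF, Q=20μC, V=20.00V), C5(6μF, Q=6μC, V=1.00V)
Op 1: CLOSE 1-2: Q_total=8.00, C_total=3.00, V=2.67; Q1=5.33, Q2=2.67; dissipated=5.333
Op 2: CLOSE 2-4: Q_total=22.67, C_total=2.00, V=11.33; Q2=11.33, Q4=11.33; dissipated=75.111
Op 3: CLOSE 3-2: Q_total=21.33, C_total=7.00, V=3.05; Q3=18.29, Q2=3.05; dissipated=40.048
Op 4: CLOSE 2-3: Q_total=21.33, C_total=7.00, V=3.05; Q2=3.05, Q3=18.29; dissipated=0.000
Final charges: Q1=5.33, Q2=3.05, Q3=18.29, Q4=11.33, Q5=6.00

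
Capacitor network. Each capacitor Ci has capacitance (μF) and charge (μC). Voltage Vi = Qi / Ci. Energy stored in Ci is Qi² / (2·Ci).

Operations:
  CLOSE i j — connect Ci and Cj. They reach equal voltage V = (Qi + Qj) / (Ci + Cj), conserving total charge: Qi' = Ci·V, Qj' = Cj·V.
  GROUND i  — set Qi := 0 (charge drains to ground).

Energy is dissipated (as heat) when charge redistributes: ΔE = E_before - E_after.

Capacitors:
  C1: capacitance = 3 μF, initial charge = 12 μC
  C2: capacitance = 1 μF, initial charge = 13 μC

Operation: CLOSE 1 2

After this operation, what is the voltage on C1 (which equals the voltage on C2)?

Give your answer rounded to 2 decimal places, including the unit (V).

Answer: 6.25 V

Derivation:
Initial: C1(3μF, Q=12μC, V=4.00V), C2(1μF, Q=13μC, V=13.00V)
Op 1: CLOSE 1-2: Q_total=25.00, C_total=4.00, V=6.25; Q1=18.75, Q2=6.25; dissipated=30.375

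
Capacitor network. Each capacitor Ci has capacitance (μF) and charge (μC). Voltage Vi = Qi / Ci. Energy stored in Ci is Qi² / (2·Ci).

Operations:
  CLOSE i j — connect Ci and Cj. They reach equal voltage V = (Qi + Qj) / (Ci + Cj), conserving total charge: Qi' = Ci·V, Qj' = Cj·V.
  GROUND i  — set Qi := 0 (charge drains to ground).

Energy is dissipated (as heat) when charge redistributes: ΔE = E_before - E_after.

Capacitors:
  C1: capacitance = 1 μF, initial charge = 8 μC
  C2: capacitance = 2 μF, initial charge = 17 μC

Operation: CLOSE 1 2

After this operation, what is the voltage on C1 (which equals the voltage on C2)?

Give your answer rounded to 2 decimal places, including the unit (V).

Answer: 8.33 V

Derivation:
Initial: C1(1μF, Q=8μC, V=8.00V), C2(2μF, Q=17μC, V=8.50V)
Op 1: CLOSE 1-2: Q_total=25.00, C_total=3.00, V=8.33; Q1=8.33, Q2=16.67; dissipated=0.083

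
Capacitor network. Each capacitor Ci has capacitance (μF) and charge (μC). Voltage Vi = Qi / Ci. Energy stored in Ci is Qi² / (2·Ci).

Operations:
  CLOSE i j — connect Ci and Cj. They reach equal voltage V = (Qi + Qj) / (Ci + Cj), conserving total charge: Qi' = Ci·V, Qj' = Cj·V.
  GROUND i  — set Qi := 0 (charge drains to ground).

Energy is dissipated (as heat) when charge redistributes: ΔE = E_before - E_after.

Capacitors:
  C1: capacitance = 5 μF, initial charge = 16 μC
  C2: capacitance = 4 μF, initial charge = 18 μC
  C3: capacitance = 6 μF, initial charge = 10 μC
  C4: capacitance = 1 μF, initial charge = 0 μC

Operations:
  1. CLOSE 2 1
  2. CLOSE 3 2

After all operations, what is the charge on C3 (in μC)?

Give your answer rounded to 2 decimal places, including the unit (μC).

Answer: 15.07 μC

Derivation:
Initial: C1(5μF, Q=16μC, V=3.20V), C2(4μF, Q=18μC, V=4.50V), C3(6μF, Q=10μC, V=1.67V), C4(1μF, Q=0μC, V=0.00V)
Op 1: CLOSE 2-1: Q_total=34.00, C_total=9.00, V=3.78; Q2=15.11, Q1=18.89; dissipated=1.878
Op 2: CLOSE 3-2: Q_total=25.11, C_total=10.00, V=2.51; Q3=15.07, Q2=10.04; dissipated=5.348
Final charges: Q1=18.89, Q2=10.04, Q3=15.07, Q4=0.00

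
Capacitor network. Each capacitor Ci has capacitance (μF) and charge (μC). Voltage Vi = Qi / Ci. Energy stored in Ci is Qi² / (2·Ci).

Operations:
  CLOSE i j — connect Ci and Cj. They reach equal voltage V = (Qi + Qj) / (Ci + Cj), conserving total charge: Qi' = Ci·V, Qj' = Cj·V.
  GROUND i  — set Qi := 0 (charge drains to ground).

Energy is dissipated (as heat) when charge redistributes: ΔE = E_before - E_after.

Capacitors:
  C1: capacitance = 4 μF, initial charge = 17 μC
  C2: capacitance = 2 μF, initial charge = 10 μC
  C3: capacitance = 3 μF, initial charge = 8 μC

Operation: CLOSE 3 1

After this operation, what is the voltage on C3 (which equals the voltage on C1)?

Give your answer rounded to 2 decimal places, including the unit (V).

Initial: C1(4μF, Q=17μC, V=4.25V), C2(2μF, Q=10μC, V=5.00V), C3(3μF, Q=8μC, V=2.67V)
Op 1: CLOSE 3-1: Q_total=25.00, C_total=7.00, V=3.57; Q3=10.71, Q1=14.29; dissipated=2.149

Answer: 3.57 V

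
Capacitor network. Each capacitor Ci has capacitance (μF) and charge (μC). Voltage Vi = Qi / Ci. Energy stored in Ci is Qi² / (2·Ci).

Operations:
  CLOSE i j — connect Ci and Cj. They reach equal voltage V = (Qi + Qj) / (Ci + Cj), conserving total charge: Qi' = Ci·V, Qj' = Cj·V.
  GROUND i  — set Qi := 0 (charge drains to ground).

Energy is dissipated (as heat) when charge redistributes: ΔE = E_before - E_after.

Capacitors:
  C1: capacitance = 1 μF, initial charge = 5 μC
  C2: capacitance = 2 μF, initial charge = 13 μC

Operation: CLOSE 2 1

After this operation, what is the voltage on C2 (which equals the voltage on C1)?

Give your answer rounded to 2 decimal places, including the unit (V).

Answer: 6.00 V

Derivation:
Initial: C1(1μF, Q=5μC, V=5.00V), C2(2μF, Q=13μC, V=6.50V)
Op 1: CLOSE 2-1: Q_total=18.00, C_total=3.00, V=6.00; Q2=12.00, Q1=6.00; dissipated=0.750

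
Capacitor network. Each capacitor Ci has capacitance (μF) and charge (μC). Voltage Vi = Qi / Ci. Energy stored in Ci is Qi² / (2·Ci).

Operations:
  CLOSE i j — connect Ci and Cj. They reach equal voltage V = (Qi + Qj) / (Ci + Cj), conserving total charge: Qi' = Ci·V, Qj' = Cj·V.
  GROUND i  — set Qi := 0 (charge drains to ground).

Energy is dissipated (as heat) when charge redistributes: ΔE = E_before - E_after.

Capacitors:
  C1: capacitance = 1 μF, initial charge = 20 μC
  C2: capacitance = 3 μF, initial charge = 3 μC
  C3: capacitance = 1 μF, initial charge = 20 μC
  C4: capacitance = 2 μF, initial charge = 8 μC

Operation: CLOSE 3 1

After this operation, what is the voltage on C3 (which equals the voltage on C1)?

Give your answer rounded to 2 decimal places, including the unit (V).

Answer: 20.00 V

Derivation:
Initial: C1(1μF, Q=20μC, V=20.00V), C2(3μF, Q=3μC, V=1.00V), C3(1μF, Q=20μC, V=20.00V), C4(2μF, Q=8μC, V=4.00V)
Op 1: CLOSE 3-1: Q_total=40.00, C_total=2.00, V=20.00; Q3=20.00, Q1=20.00; dissipated=0.000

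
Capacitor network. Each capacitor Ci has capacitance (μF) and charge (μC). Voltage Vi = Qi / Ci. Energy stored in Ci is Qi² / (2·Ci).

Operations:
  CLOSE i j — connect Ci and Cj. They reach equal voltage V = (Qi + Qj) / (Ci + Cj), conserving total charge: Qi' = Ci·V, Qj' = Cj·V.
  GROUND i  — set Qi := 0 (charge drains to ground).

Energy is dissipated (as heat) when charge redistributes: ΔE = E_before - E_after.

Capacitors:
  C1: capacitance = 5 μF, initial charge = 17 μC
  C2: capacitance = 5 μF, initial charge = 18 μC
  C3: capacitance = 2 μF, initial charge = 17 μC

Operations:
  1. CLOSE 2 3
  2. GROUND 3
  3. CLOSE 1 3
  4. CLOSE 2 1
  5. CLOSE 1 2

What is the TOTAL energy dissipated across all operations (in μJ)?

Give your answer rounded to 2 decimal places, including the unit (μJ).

Initial: C1(5μF, Q=17μC, V=3.40V), C2(5μF, Q=18μC, V=3.60V), C3(2μF, Q=17μC, V=8.50V)
Op 1: CLOSE 2-3: Q_total=35.00, C_total=7.00, V=5.00; Q2=25.00, Q3=10.00; dissipated=17.150
Op 2: GROUND 3: Q3=0; energy lost=25.000
Op 3: CLOSE 1-3: Q_total=17.00, C_total=7.00, V=2.43; Q1=12.14, Q3=4.86; dissipated=8.257
Op 4: CLOSE 2-1: Q_total=37.14, C_total=10.00, V=3.71; Q2=18.57, Q1=18.57; dissipated=8.265
Op 5: CLOSE 1-2: Q_total=37.14, C_total=10.00, V=3.71; Q1=18.57, Q2=18.57; dissipated=0.000
Total dissipated: 58.672 μJ

Answer: 58.67 μJ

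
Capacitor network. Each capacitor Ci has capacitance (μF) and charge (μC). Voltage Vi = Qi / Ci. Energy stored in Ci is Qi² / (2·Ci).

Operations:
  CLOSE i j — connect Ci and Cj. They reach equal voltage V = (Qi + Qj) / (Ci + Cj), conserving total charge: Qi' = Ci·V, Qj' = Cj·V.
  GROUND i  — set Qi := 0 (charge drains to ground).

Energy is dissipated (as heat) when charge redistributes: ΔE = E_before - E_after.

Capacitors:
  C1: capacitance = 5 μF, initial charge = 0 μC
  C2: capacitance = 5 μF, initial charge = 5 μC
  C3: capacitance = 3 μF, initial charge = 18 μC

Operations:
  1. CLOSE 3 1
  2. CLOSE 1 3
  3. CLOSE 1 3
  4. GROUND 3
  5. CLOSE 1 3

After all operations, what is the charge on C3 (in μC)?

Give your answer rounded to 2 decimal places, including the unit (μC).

Initial: C1(5μF, Q=0μC, V=0.00V), C2(5μF, Q=5μC, V=1.00V), C3(3μF, Q=18μC, V=6.00V)
Op 1: CLOSE 3-1: Q_total=18.00, C_total=8.00, V=2.25; Q3=6.75, Q1=11.25; dissipated=33.750
Op 2: CLOSE 1-3: Q_total=18.00, C_total=8.00, V=2.25; Q1=11.25, Q3=6.75; dissipated=0.000
Op 3: CLOSE 1-3: Q_total=18.00, C_total=8.00, V=2.25; Q1=11.25, Q3=6.75; dissipated=0.000
Op 4: GROUND 3: Q3=0; energy lost=7.594
Op 5: CLOSE 1-3: Q_total=11.25, C_total=8.00, V=1.41; Q1=7.03, Q3=4.22; dissipated=4.746
Final charges: Q1=7.03, Q2=5.00, Q3=4.22

Answer: 4.22 μC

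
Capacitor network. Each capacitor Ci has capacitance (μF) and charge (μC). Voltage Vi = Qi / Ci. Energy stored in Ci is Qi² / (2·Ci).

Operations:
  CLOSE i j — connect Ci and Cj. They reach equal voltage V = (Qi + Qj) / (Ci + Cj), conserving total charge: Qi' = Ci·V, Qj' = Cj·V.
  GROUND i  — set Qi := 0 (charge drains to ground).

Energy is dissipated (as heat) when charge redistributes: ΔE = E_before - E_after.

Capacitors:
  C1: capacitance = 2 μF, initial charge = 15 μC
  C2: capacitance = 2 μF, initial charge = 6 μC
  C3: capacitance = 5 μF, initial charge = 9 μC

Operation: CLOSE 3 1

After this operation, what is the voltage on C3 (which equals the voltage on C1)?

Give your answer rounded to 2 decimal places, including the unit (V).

Answer: 3.43 V

Derivation:
Initial: C1(2μF, Q=15μC, V=7.50V), C2(2μF, Q=6μC, V=3.00V), C3(5μF, Q=9μC, V=1.80V)
Op 1: CLOSE 3-1: Q_total=24.00, C_total=7.00, V=3.43; Q3=17.14, Q1=6.86; dissipated=23.207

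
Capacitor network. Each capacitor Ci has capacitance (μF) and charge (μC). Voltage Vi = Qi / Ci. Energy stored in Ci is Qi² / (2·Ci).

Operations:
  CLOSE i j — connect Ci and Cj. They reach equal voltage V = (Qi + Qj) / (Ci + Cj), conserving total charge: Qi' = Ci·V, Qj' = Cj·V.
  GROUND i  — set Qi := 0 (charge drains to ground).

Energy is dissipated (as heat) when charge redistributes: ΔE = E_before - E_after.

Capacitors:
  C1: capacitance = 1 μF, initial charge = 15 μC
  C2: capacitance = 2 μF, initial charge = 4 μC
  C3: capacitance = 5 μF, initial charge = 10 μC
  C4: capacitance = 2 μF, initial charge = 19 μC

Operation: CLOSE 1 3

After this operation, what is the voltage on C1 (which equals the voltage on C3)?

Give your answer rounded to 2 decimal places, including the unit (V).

Answer: 4.17 V

Derivation:
Initial: C1(1μF, Q=15μC, V=15.00V), C2(2μF, Q=4μC, V=2.00V), C3(5μF, Q=10μC, V=2.00V), C4(2μF, Q=19μC, V=9.50V)
Op 1: CLOSE 1-3: Q_total=25.00, C_total=6.00, V=4.17; Q1=4.17, Q3=20.83; dissipated=70.417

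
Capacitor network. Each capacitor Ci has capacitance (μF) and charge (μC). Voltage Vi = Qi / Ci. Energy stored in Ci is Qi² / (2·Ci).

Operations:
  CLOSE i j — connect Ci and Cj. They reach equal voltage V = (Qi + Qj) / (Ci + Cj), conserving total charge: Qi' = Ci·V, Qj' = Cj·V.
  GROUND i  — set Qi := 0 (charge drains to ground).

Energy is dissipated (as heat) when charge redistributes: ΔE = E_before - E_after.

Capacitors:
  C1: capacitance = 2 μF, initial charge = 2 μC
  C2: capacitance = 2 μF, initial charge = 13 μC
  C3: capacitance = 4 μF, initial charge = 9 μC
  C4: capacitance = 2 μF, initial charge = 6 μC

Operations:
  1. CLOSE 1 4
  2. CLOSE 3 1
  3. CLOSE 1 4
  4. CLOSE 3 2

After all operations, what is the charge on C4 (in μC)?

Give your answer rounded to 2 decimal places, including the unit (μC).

Answer: 4.17 μC

Derivation:
Initial: C1(2μF, Q=2μC, V=1.00V), C2(2μF, Q=13μC, V=6.50V), C3(4μF, Q=9μC, V=2.25V), C4(2μF, Q=6μC, V=3.00V)
Op 1: CLOSE 1-4: Q_total=8.00, C_total=4.00, V=2.00; Q1=4.00, Q4=4.00; dissipated=2.000
Op 2: CLOSE 3-1: Q_total=13.00, C_total=6.00, V=2.17; Q3=8.67, Q1=4.33; dissipated=0.042
Op 3: CLOSE 1-4: Q_total=8.33, C_total=4.00, V=2.08; Q1=4.17, Q4=4.17; dissipated=0.014
Op 4: CLOSE 3-2: Q_total=21.67, C_total=6.00, V=3.61; Q3=14.44, Q2=7.22; dissipated=12.519
Final charges: Q1=4.17, Q2=7.22, Q3=14.44, Q4=4.17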